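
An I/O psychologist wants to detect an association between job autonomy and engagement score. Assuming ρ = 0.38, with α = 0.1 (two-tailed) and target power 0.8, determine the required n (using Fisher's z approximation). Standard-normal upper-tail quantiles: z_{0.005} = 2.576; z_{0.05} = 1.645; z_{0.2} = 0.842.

n = 42

Fisher's z: C = ½·ln((1+r)/(1−r)) = ½·ln(2.2258) = 0.4001.
n = ((z_{α/2} + z_β)/C)² + 3.
(1.645 + 0.842) / 0.4001 = 2.487 / 0.4001 = 6.216.
n = 6.216² + 3 = 38.64 + 3 = 41.6.
Round up.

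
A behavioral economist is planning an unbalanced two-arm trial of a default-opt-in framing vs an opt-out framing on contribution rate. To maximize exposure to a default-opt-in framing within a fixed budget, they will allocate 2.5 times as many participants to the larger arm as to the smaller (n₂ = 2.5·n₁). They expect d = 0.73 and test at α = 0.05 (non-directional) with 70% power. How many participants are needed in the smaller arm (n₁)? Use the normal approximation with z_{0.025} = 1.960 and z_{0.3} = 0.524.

With allocation ratio k = n₂/n₁ = 2.5, Var(x̄₁−x̄₂) = σ²(1/n₁ + 1/(k·n₁)) = σ²·(k+1)/(k·n₁).
So n₁ = (1 + 1/k)·((z_{α/2} + z_β)/d)² = 1.400 × (2.484/0.73)².
n₁ = 1.400 × 11.58 = 16.2.
Round up: n₁ = 17, giving n₂ = ⌈2.5 × 17⌉ = ⌈42.5⌉ = 43.

n₁ = 17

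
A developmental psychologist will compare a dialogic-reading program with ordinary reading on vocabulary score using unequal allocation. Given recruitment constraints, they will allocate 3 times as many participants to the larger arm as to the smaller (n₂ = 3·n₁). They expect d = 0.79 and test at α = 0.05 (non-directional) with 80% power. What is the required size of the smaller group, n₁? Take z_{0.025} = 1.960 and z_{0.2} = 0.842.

n₁ = 17

With allocation ratio k = n₂/n₁ = 3, Var(x̄₁−x̄₂) = σ²(1/n₁ + 1/(k·n₁)) = σ²·(k+1)/(k·n₁).
So n₁ = (1 + 1/k)·((z_{α/2} + z_β)/d)² = 1.333 × (2.802/0.79)².
n₁ = 1.333 × 12.58 = 16.8.
Round up: n₁ = 17, giving n₂ = 3 × 17 = 51.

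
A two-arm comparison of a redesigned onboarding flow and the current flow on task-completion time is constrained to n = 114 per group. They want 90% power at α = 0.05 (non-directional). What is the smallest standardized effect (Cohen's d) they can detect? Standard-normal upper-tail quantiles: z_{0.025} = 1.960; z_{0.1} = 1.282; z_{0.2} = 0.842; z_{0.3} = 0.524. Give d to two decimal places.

For two independent groups of n = 114 each: d_min = (z_{α/2} + z_β)·√(2/n).
z-sum = 1.960 + 1.282 = 3.242.
d_min = 3.242 × √(2/114) = 3.242 × 0.1325 = 0.429.

d_min ≈ 0.43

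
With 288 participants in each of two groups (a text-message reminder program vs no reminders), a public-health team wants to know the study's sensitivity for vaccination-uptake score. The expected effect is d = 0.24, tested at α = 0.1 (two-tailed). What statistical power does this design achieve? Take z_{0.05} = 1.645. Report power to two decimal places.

power ≈ 0.89

For two equal groups, power = Φ(d·√(n/2) − z_{α/2}).
d·√(n/2) = 0.24 × √(288/2) = 0.24 × 12.000 = 2.880.
z_β = 2.880 − 1.645 = 1.235.
Power = Φ(1.235) = 0.892.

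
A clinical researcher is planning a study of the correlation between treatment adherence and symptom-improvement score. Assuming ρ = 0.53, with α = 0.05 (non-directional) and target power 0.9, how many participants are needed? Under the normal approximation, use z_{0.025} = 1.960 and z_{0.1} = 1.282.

Fisher's z: C = ½·ln((1+r)/(1−r)) = ½·ln(3.2553) = 0.5901.
n = ((z_{α/2} + z_β)/C)² + 3.
(1.960 + 1.282) / 0.5901 = 3.242 / 0.5901 = 5.494.
n = 5.494² + 3 = 30.18 + 3 = 33.2.
Round up.

n = 34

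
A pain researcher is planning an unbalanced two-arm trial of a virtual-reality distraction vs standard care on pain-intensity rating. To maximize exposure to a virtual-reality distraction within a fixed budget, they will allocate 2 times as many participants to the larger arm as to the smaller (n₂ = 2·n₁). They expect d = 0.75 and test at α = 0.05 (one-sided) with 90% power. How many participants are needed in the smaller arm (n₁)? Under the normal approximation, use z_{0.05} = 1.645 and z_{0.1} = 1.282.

With allocation ratio k = n₂/n₁ = 2, Var(x̄₁−x̄₂) = σ²(1/n₁ + 1/(k·n₁)) = σ²·(k+1)/(k·n₁).
So n₁ = (1 + 1/k)·((z_{α} + z_β)/d)² = 1.500 × (2.927/0.75)².
n₁ = 1.500 × 15.23 = 22.8.
Round up: n₁ = 23, giving n₂ = 2 × 23 = 46.

n₁ = 23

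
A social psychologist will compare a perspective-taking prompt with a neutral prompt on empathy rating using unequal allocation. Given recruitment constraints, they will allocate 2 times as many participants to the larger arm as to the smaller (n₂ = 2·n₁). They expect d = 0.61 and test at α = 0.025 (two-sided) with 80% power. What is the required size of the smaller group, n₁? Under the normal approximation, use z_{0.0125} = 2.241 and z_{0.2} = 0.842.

With allocation ratio k = n₂/n₁ = 2, Var(x̄₁−x̄₂) = σ²(1/n₁ + 1/(k·n₁)) = σ²·(k+1)/(k·n₁).
So n₁ = (1 + 1/k)·((z_{α/2} + z_β)/d)² = 1.500 × (3.083/0.61)².
n₁ = 1.500 × 25.54 = 38.3.
Round up: n₁ = 39, giving n₂ = 2 × 39 = 78.

n₁ = 39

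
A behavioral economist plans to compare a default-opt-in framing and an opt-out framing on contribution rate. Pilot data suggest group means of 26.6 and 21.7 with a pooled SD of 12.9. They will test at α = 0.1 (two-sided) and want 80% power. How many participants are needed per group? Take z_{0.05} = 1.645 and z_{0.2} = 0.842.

n = 86 per group

Cohen's d = |M₁ − M₂| / SD_pooled = |26.6 − 21.7| / 12.9 = 4.9 / 12.9 = 0.380.
For two independent groups with equal n: n = 2·((z_{α/2} + z_β) / d)².
z_{α/2} + z_β = 1.645 + 0.842 = 2.487.
n = 2 × (2.487 / 0.380)² = 2 × 6.545² = 2 × 42.83 = 85.7.
Round up to the next whole participant.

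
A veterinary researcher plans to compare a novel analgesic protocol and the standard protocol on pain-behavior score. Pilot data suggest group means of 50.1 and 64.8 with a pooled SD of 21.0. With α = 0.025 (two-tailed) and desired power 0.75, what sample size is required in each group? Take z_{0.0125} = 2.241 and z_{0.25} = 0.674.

n = 35 per group

Cohen's d = |M₁ − M₂| / SD_pooled = |50.1 − 64.8| / 21.0 = 14.7 / 21.0 = 0.700.
For two independent groups with equal n: n = 2·((z_{α/2} + z_β) / d)².
z_{α/2} + z_β = 2.241 + 0.674 = 2.915.
n = 2 × (2.915 / 0.700)² = 2 × 4.164² = 2 × 17.34 = 34.7.
Round up to the next whole participant.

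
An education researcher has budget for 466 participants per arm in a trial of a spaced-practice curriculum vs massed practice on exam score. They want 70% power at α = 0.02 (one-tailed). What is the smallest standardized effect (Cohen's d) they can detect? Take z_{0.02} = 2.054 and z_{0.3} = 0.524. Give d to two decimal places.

For two independent groups of n = 466 each: d_min = (z_{α} + z_β)·√(2/n).
z-sum = 2.054 + 0.524 = 2.578.
d_min = 2.578 × √(2/466) = 2.578 × 0.0655 = 0.169.

d_min ≈ 0.17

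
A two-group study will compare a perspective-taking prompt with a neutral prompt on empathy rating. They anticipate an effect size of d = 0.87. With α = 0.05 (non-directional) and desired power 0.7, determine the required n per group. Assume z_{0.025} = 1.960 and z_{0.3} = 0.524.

n = 17 per group

For two independent groups with equal n: n = 2·((z_{α/2} + z_β) / d)².
z_{α/2} + z_β = 1.960 + 0.524 = 2.484.
n = 2 × (2.484 / 0.87)² = 2 × 2.855² = 2 × 8.15 = 16.3.
Round up to the next whole participant.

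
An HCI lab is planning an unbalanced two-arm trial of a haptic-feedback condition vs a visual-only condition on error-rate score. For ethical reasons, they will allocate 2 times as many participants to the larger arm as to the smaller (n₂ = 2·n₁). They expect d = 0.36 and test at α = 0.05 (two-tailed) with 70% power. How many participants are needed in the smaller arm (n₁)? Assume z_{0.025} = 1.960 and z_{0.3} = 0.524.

n₁ = 72

With allocation ratio k = n₂/n₁ = 2, Var(x̄₁−x̄₂) = σ²(1/n₁ + 1/(k·n₁)) = σ²·(k+1)/(k·n₁).
So n₁ = (1 + 1/k)·((z_{α/2} + z_β)/d)² = 1.500 × (2.484/0.36)².
n₁ = 1.500 × 47.61 = 71.4.
Round up: n₁ = 72, giving n₂ = 2 × 72 = 144.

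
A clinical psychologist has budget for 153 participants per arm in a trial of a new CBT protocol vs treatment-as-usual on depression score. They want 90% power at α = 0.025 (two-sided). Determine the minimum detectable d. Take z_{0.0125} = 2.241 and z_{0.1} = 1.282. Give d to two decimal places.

d_min ≈ 0.40

For two independent groups of n = 153 each: d_min = (z_{α/2} + z_β)·√(2/n).
z-sum = 2.241 + 1.282 = 3.523.
d_min = 3.523 × √(2/153) = 3.523 × 0.1143 = 0.403.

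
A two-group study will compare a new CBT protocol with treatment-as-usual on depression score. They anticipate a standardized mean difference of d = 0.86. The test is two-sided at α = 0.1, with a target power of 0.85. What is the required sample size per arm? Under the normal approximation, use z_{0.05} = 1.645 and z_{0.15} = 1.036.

For two independent groups with equal n: n = 2·((z_{α/2} + z_β) / d)².
z_{α/2} + z_β = 1.645 + 1.036 = 2.681.
n = 2 × (2.681 / 0.86)² = 2 × 3.117² = 2 × 9.72 = 19.4.
Round up to the next whole participant.

n = 20 per group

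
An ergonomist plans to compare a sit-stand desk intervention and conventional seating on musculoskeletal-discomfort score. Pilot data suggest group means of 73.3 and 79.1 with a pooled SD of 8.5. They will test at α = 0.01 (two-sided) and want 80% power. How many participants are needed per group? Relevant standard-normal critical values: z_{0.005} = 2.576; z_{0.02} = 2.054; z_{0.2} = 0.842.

n = 51 per group

Cohen's d = |M₁ − M₂| / SD_pooled = |73.3 − 79.1| / 8.5 = 5.8 / 8.5 = 0.682.
For two independent groups with equal n: n = 2·((z_{α/2} + z_β) / d)².
z_{α/2} + z_β = 2.576 + 0.842 = 3.418.
n = 2 × (3.418 / 0.682)² = 2 × 5.012² = 2 × 25.12 = 50.2.
Round up to the next whole participant.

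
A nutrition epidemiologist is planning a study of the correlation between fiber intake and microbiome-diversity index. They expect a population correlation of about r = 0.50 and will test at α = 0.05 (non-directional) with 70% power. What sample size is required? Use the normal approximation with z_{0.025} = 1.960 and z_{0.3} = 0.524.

Fisher's z: C = ½·ln((1+r)/(1−r)) = ½·ln(3.0000) = 0.5493.
n = ((z_{α/2} + z_β)/C)² + 3.
(1.960 + 0.524) / 0.5493 = 2.484 / 0.5493 = 4.522.
n = 4.522² + 3 = 20.45 + 3 = 23.4.
Round up.

n = 24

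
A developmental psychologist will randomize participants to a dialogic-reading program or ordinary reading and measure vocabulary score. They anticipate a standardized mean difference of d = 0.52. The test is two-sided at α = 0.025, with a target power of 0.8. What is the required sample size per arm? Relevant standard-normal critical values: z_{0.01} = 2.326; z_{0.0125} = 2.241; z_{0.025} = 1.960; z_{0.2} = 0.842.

n = 71 per group

For two independent groups with equal n: n = 2·((z_{α/2} + z_β) / d)².
z_{α/2} + z_β = 2.241 + 0.842 = 3.083.
n = 2 × (3.083 / 0.52)² = 2 × 5.929² = 2 × 35.15 = 70.3.
Round up to the next whole participant.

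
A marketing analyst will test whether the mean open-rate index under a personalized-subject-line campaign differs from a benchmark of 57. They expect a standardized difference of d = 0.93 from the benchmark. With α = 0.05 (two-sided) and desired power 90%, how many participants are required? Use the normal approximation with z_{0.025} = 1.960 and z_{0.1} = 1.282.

n = 13

For a one-sample test: n = ((z_{α/2} + z_β) / d)².
z_{α/2} + z_β = 1.960 + 1.282 = 3.242.
n = (3.242 / 0.93)² = 3.486² = 12.15.
Round up.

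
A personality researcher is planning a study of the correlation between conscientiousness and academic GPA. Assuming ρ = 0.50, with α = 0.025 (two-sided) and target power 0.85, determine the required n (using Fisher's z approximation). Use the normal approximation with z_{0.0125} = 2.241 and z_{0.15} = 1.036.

Fisher's z: C = ½·ln((1+r)/(1−r)) = ½·ln(3.0000) = 0.5493.
n = ((z_{α/2} + z_β)/C)² + 3.
(2.241 + 1.036) / 0.5493 = 3.277 / 0.5493 = 5.966.
n = 5.966² + 3 = 35.59 + 3 = 38.6.
Round up.

n = 39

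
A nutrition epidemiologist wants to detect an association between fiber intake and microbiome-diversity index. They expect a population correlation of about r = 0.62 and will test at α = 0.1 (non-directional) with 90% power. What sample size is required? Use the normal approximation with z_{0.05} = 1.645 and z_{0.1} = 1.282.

n = 20

Fisher's z: C = ½·ln((1+r)/(1−r)) = ½·ln(4.2632) = 0.7250.
n = ((z_{α/2} + z_β)/C)² + 3.
(1.645 + 1.282) / 0.7250 = 2.927 / 0.7250 = 4.037.
n = 4.037² + 3 = 16.30 + 3 = 19.3.
Round up.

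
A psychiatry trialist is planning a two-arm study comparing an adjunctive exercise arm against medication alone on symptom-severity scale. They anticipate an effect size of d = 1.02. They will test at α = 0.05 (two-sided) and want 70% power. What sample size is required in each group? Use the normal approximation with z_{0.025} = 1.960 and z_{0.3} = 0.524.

n = 12 per group

For two independent groups with equal n: n = 2·((z_{α/2} + z_β) / d)².
z_{α/2} + z_β = 1.960 + 0.524 = 2.484.
n = 2 × (2.484 / 1.02)² = 2 × 2.435² = 2 × 5.93 = 11.9.
Round up to the next whole participant.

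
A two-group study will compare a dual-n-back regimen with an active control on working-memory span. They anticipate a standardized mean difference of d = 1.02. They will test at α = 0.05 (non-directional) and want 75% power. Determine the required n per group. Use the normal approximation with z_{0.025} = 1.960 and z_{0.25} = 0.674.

n = 14 per group

For two independent groups with equal n: n = 2·((z_{α/2} + z_β) / d)².
z_{α/2} + z_β = 1.960 + 0.674 = 2.634.
n = 2 × (2.634 / 1.02)² = 2 × 2.582² = 2 × 6.67 = 13.3.
Round up to the next whole participant.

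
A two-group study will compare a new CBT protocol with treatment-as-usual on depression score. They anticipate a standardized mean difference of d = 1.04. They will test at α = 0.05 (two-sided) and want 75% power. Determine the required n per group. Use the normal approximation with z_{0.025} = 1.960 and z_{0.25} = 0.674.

For two independent groups with equal n: n = 2·((z_{α/2} + z_β) / d)².
z_{α/2} + z_β = 1.960 + 0.674 = 2.634.
n = 2 × (2.634 / 1.04)² = 2 × 2.533² = 2 × 6.41 = 12.8.
Round up to the next whole participant.

n = 13 per group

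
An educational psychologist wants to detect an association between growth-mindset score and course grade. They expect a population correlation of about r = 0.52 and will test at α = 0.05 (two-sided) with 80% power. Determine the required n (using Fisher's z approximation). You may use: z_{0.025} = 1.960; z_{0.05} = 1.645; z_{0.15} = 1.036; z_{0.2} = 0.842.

Fisher's z: C = ½·ln((1+r)/(1−r)) = ½·ln(3.1667) = 0.5763.
n = ((z_{α/2} + z_β)/C)² + 3.
(1.960 + 0.842) / 0.5763 = 2.802 / 0.5763 = 4.862.
n = 4.862² + 3 = 23.64 + 3 = 26.6.
Round up.

n = 27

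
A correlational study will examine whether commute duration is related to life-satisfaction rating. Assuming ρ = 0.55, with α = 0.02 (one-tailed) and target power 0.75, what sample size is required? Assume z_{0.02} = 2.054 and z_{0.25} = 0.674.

n = 23

Fisher's z: C = ½·ln((1+r)/(1−r)) = ½·ln(3.4444) = 0.6184.
n = ((z_{α} + z_β)/C)² + 3.
(2.054 + 0.674) / 0.6184 = 2.728 / 0.6184 = 4.411.
n = 4.411² + 3 = 19.46 + 3 = 22.5.
Round up.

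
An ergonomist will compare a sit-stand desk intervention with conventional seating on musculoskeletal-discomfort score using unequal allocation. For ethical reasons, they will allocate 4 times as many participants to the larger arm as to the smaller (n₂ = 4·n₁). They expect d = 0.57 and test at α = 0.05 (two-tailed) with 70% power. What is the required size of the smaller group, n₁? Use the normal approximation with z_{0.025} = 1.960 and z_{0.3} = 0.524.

n₁ = 24

With allocation ratio k = n₂/n₁ = 4, Var(x̄₁−x̄₂) = σ²(1/n₁ + 1/(k·n₁)) = σ²·(k+1)/(k·n₁).
So n₁ = (1 + 1/k)·((z_{α/2} + z_β)/d)² = 1.250 × (2.484/0.57)².
n₁ = 1.250 × 18.99 = 23.7.
Round up: n₁ = 24, giving n₂ = 4 × 24 = 96.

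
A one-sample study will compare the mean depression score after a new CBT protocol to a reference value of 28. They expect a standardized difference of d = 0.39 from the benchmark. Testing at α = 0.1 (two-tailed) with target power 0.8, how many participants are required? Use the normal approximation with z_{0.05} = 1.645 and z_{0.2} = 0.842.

n = 41

For a one-sample test: n = ((z_{α/2} + z_β) / d)².
z_{α/2} + z_β = 1.645 + 0.842 = 2.487.
n = (2.487 / 0.39)² = 6.377² = 40.67.
Round up.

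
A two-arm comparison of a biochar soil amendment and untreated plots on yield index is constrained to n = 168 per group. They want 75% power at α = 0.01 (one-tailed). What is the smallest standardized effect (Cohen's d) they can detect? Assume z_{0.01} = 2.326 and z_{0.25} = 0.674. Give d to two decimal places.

For two independent groups of n = 168 each: d_min = (z_{α} + z_β)·√(2/n).
z-sum = 2.326 + 0.674 = 3.000.
d_min = 3.000 × √(2/168) = 3.000 × 0.1091 = 0.327.

d_min ≈ 0.33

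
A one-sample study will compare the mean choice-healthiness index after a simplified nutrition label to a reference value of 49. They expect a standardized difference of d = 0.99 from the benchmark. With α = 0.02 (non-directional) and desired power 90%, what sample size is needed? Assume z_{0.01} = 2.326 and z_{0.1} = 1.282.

n = 14

For a one-sample test: n = ((z_{α/2} + z_β) / d)².
z_{α/2} + z_β = 2.326 + 1.282 = 3.608.
n = (3.608 / 0.99)² = 3.644² = 13.28.
Round up.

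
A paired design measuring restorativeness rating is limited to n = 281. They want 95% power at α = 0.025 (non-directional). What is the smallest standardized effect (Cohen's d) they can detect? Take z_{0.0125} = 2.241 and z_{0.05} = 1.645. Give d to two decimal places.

d_min ≈ 0.23

For a single sample (or paired design) of n = 281: d_min = (z_{α/2} + z_β)/√n.
z-sum = 2.241 + 1.645 = 3.886.
d_min = 3.886 / √281 = 3.886 / 16.763 = 0.232.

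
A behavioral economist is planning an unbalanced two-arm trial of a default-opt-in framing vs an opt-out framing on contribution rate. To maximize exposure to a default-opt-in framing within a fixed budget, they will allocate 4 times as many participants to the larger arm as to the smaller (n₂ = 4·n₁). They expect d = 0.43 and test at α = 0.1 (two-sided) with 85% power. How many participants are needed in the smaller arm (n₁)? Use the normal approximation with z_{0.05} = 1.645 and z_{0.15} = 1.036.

With allocation ratio k = n₂/n₁ = 4, Var(x̄₁−x̄₂) = σ²(1/n₁ + 1/(k·n₁)) = σ²·(k+1)/(k·n₁).
So n₁ = (1 + 1/k)·((z_{α/2} + z_β)/d)² = 1.250 × (2.681/0.43)².
n₁ = 1.250 × 38.87 = 48.6.
Round up: n₁ = 49, giving n₂ = 4 × 49 = 196.

n₁ = 49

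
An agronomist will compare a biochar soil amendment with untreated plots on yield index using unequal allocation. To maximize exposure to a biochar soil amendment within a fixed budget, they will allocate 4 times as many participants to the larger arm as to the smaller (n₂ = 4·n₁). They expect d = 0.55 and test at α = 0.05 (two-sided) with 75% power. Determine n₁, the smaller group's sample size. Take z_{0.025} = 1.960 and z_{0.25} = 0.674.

With allocation ratio k = n₂/n₁ = 4, Var(x̄₁−x̄₂) = σ²(1/n₁ + 1/(k·n₁)) = σ²·(k+1)/(k·n₁).
So n₁ = (1 + 1/k)·((z_{α/2} + z_β)/d)² = 1.250 × (2.634/0.55)².
n₁ = 1.250 × 22.94 = 28.7.
Round up: n₁ = 29, giving n₂ = 4 × 29 = 116.

n₁ = 29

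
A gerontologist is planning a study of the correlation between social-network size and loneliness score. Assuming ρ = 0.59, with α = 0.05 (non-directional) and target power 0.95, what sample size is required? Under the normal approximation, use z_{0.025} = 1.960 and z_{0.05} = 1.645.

Fisher's z: C = ½·ln((1+r)/(1−r)) = ½·ln(3.8780) = 0.6777.
n = ((z_{α/2} + z_β)/C)² + 3.
(1.960 + 1.645) / 0.6777 = 3.605 / 0.6777 = 5.319.
n = 5.319² + 3 = 28.30 + 3 = 31.3.
Round up.

n = 32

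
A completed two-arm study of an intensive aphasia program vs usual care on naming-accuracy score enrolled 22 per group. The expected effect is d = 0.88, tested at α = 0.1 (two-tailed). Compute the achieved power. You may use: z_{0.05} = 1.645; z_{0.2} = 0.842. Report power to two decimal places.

power ≈ 0.90

For two equal groups, power = Φ(d·√(n/2) − z_{α/2}).
d·√(n/2) = 0.88 × √(22/2) = 0.88 × 3.317 = 2.919.
z_β = 2.919 − 1.645 = 1.274.
Power = Φ(1.274) = 0.899.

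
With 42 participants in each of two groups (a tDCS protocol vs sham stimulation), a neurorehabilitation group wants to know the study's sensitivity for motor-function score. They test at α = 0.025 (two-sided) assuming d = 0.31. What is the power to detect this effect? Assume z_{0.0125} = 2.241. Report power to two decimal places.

power ≈ 0.21

For two equal groups, power = Φ(d·√(n/2) − z_{α/2}).
d·√(n/2) = 0.31 × √(42/2) = 0.31 × 4.583 = 1.421.
z_β = 1.421 − 2.241 = -0.820.
Power = Φ(-0.820) = 0.206.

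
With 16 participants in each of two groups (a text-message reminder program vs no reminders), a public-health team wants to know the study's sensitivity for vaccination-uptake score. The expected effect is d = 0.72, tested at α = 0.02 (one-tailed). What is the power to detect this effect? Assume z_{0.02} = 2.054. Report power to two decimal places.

power ≈ 0.49

For two equal groups, power = Φ(d·√(n/2) − z_{α}).
d·√(n/2) = 0.72 × √(16/2) = 0.72 × 2.828 = 2.036.
z_β = 2.036 − 2.054 = -0.018.
Power = Φ(-0.018) = 0.493.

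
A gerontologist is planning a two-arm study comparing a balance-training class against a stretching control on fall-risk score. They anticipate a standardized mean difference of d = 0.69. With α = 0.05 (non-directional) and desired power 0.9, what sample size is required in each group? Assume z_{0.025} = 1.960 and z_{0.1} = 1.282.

For two independent groups with equal n: n = 2·((z_{α/2} + z_β) / d)².
z_{α/2} + z_β = 1.960 + 1.282 = 3.242.
n = 2 × (3.242 / 0.69)² = 2 × 4.699² = 2 × 22.08 = 44.2.
Round up to the next whole participant.

n = 45 per group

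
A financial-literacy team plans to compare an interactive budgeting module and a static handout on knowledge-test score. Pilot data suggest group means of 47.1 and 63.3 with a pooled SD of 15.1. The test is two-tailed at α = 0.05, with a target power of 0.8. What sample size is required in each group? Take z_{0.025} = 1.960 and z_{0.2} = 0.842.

Cohen's d = |M₁ − M₂| / SD_pooled = |47.1 − 63.3| / 15.1 = 16.2 / 15.1 = 1.073.
For two independent groups with equal n: n = 2·((z_{α/2} + z_β) / d)².
z_{α/2} + z_β = 1.960 + 0.842 = 2.802.
n = 2 × (2.802 / 1.073)² = 2 × 2.611² = 2 × 6.82 = 13.6.
Round up to the next whole participant.

n = 14 per group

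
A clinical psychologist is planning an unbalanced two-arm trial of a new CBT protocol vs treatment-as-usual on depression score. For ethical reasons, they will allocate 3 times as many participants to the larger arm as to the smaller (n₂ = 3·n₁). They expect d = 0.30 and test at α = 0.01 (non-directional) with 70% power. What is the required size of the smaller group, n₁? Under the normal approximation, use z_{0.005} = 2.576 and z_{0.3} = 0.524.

n₁ = 143

With allocation ratio k = n₂/n₁ = 3, Var(x̄₁−x̄₂) = σ²(1/n₁ + 1/(k·n₁)) = σ²·(k+1)/(k·n₁).
So n₁ = (1 + 1/k)·((z_{α/2} + z_β)/d)² = 1.333 × (3.100/0.30)².
n₁ = 1.333 × 106.78 = 142.4.
Round up: n₁ = 143, giving n₂ = 3 × 143 = 429.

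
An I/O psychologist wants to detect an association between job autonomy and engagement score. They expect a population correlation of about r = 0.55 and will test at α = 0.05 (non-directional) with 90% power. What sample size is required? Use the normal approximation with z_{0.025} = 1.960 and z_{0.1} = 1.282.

Fisher's z: C = ½·ln((1+r)/(1−r)) = ½·ln(3.4444) = 0.6184.
n = ((z_{α/2} + z_β)/C)² + 3.
(1.960 + 1.282) / 0.6184 = 3.242 / 0.6184 = 5.243.
n = 5.243² + 3 = 27.48 + 3 = 30.5.
Round up.

n = 31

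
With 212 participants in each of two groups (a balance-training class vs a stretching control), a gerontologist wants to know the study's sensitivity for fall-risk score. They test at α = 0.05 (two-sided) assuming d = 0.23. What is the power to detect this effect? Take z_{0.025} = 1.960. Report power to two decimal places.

For two equal groups, power = Φ(d·√(n/2) − z_{α/2}).
d·√(n/2) = 0.23 × √(212/2) = 0.23 × 10.296 = 2.368.
z_β = 2.368 − 1.960 = 0.408.
Power = Φ(0.408) = 0.658.

power ≈ 0.66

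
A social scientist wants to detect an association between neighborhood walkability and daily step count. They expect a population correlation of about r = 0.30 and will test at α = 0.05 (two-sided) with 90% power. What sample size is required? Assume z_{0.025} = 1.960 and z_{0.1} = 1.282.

n = 113

Fisher's z: C = ½·ln((1+r)/(1−r)) = ½·ln(1.8571) = 0.3095.
n = ((z_{α/2} + z_β)/C)² + 3.
(1.960 + 1.282) / 0.3095 = 3.242 / 0.3095 = 10.475.
n = 10.475² + 3 = 109.72 + 3 = 112.7.
Round up.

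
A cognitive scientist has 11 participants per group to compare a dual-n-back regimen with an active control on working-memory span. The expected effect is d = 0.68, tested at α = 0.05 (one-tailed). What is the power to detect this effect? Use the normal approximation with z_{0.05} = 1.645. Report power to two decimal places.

power ≈ 0.48

For two equal groups, power = Φ(d·√(n/2) − z_{α}).
d·√(n/2) = 0.68 × √(11/2) = 0.68 × 2.345 = 1.595.
z_β = 1.595 − 1.645 = -0.050.
Power = Φ(-0.050) = 0.480.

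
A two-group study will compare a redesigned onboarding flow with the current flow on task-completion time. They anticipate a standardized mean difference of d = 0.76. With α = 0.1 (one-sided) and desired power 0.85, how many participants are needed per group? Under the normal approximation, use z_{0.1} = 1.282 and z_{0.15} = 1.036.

For two independent groups with equal n: n = 2·((z_{α} + z_β) / d)².
z_{α} + z_β = 1.282 + 1.036 = 2.318.
n = 2 × (2.318 / 0.76)² = 2 × 3.050² = 2 × 9.30 = 18.6.
Round up to the next whole participant.

n = 19 per group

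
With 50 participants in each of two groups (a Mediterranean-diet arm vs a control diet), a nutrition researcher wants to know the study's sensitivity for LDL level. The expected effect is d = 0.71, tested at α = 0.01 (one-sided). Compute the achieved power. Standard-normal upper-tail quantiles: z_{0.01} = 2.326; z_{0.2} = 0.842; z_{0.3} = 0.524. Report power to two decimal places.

For two equal groups, power = Φ(d·√(n/2) − z_{α}).
d·√(n/2) = 0.71 × √(50/2) = 0.71 × 5.000 = 3.550.
z_β = 3.550 − 2.326 = 1.224.
Power = Φ(1.224) = 0.890.

power ≈ 0.89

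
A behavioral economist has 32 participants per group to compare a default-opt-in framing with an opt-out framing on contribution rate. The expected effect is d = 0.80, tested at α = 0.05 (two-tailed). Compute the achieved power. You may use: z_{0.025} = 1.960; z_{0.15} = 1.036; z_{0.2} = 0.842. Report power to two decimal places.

For two equal groups, power = Φ(d·√(n/2) − z_{α/2}).
d·√(n/2) = 0.80 × √(32/2) = 0.80 × 4.000 = 3.200.
z_β = 3.200 − 1.960 = 1.240.
Power = Φ(1.240) = 0.893.

power ≈ 0.89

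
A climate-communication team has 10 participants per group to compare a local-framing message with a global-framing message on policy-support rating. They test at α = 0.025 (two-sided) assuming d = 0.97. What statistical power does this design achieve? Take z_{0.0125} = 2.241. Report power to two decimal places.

power ≈ 0.47

For two equal groups, power = Φ(d·√(n/2) − z_{α/2}).
d·√(n/2) = 0.97 × √(10/2) = 0.97 × 2.236 = 2.169.
z_β = 2.169 − 2.241 = -0.072.
Power = Φ(-0.072) = 0.471.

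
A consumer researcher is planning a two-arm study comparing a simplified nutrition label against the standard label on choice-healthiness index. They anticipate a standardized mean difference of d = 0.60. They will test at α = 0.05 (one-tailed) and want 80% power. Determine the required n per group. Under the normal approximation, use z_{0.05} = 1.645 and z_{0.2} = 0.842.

n = 35 per group

For two independent groups with equal n: n = 2·((z_{α} + z_β) / d)².
z_{α} + z_β = 1.645 + 0.842 = 2.487.
n = 2 × (2.487 / 0.60)² = 2 × 4.145² = 2 × 17.18 = 34.4.
Round up to the next whole participant.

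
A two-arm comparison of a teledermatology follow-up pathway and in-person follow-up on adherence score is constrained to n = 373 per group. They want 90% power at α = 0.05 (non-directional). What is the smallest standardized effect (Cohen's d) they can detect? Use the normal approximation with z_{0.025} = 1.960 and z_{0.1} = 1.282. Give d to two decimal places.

d_min ≈ 0.24

For two independent groups of n = 373 each: d_min = (z_{α/2} + z_β)·√(2/n).
z-sum = 1.960 + 1.282 = 3.242.
d_min = 3.242 × √(2/373) = 3.242 × 0.0732 = 0.237.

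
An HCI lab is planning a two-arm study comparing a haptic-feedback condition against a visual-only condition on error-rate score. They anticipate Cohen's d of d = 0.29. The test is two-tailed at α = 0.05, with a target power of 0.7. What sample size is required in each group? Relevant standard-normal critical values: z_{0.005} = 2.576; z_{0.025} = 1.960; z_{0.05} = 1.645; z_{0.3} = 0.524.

For two independent groups with equal n: n = 2·((z_{α/2} + z_β) / d)².
z_{α/2} + z_β = 1.960 + 0.524 = 2.484.
n = 2 × (2.484 / 0.29)² = 2 × 8.566² = 2 × 73.37 = 146.7.
Round up to the next whole participant.

n = 147 per group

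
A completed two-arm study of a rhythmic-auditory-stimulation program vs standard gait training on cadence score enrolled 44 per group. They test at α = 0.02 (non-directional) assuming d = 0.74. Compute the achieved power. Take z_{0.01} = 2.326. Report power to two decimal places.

power ≈ 0.87

For two equal groups, power = Φ(d·√(n/2) − z_{α/2}).
d·√(n/2) = 0.74 × √(44/2) = 0.74 × 4.690 = 3.471.
z_β = 3.471 − 2.326 = 1.145.
Power = Φ(1.145) = 0.874.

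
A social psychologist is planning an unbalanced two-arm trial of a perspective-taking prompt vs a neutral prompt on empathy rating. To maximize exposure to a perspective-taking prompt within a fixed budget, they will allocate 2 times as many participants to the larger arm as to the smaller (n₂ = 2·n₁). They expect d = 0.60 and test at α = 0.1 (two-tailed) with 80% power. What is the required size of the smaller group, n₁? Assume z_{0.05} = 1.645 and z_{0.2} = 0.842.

n₁ = 26

With allocation ratio k = n₂/n₁ = 2, Var(x̄₁−x̄₂) = σ²(1/n₁ + 1/(k·n₁)) = σ²·(k+1)/(k·n₁).
So n₁ = (1 + 1/k)·((z_{α/2} + z_β)/d)² = 1.500 × (2.487/0.60)².
n₁ = 1.500 × 17.18 = 25.8.
Round up: n₁ = 26, giving n₂ = 2 × 26 = 52.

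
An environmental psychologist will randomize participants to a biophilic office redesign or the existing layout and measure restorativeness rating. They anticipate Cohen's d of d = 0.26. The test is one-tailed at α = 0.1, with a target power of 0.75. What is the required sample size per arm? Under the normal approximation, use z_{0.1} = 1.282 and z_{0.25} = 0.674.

n = 114 per group

For two independent groups with equal n: n = 2·((z_{α} + z_β) / d)².
z_{α} + z_β = 1.282 + 0.674 = 1.956.
n = 2 × (1.956 / 0.26)² = 2 × 7.523² = 2 × 56.60 = 113.2.
Round up to the next whole participant.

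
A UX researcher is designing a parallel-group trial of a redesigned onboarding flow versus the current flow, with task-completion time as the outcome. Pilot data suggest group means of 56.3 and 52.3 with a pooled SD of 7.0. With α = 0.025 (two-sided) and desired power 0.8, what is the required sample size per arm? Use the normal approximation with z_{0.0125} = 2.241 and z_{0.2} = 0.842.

n = 59 per group

Cohen's d = |M₁ − M₂| / SD_pooled = |56.3 − 52.3| / 7.0 = 4.0 / 7.0 = 0.571.
For two independent groups with equal n: n = 2·((z_{α/2} + z_β) / d)².
z_{α/2} + z_β = 2.241 + 0.842 = 3.083.
n = 2 × (3.083 / 0.571)² = 2 × 5.399² = 2 × 29.15 = 58.3.
Round up to the next whole participant.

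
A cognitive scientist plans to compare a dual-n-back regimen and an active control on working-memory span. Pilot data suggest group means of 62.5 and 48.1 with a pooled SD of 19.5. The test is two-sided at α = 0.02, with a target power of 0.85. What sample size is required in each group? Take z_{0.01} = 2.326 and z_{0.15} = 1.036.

n = 42 per group

Cohen's d = |M₁ − M₂| / SD_pooled = |62.5 − 48.1| / 19.5 = 14.4 / 19.5 = 0.738.
For two independent groups with equal n: n = 2·((z_{α/2} + z_β) / d)².
z_{α/2} + z_β = 2.326 + 1.036 = 3.362.
n = 2 × (3.362 / 0.738)² = 2 × 4.556² = 2 × 20.75 = 41.5.
Round up to the next whole participant.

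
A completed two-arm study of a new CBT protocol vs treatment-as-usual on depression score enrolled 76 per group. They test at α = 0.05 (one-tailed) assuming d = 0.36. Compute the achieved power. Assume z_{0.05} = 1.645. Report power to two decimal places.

power ≈ 0.72

For two equal groups, power = Φ(d·√(n/2) − z_{α}).
d·√(n/2) = 0.36 × √(76/2) = 0.36 × 6.164 = 2.219.
z_β = 2.219 − 1.645 = 0.574.
Power = Φ(0.574) = 0.717.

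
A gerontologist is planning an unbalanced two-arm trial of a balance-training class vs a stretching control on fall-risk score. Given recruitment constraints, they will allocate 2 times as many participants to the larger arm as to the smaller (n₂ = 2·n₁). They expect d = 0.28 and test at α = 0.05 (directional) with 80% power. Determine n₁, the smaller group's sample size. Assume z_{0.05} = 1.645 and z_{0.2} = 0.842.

With allocation ratio k = n₂/n₁ = 2, Var(x̄₁−x̄₂) = σ²(1/n₁ + 1/(k·n₁)) = σ²·(k+1)/(k·n₁).
So n₁ = (1 + 1/k)·((z_{α} + z_β)/d)² = 1.500 × (2.487/0.28)².
n₁ = 1.500 × 78.89 = 118.3.
Round up: n₁ = 119, giving n₂ = 2 × 119 = 238.

n₁ = 119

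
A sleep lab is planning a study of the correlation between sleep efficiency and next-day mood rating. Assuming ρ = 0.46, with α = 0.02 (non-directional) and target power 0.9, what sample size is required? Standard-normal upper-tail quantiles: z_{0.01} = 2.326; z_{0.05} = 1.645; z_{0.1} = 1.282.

n = 56

Fisher's z: C = ½·ln((1+r)/(1−r)) = ½·ln(2.7037) = 0.4973.
n = ((z_{α/2} + z_β)/C)² + 3.
(2.326 + 1.282) / 0.4973 = 3.608 / 0.4973 = 7.255.
n = 7.255² + 3 = 52.64 + 3 = 55.6.
Round up.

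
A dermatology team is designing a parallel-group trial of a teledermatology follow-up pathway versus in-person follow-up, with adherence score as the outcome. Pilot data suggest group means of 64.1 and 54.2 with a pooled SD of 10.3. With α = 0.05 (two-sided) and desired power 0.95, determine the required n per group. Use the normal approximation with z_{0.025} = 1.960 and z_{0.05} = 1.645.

n = 29 per group

Cohen's d = |M₁ − M₂| / SD_pooled = |64.1 − 54.2| / 10.3 = 9.9 / 10.3 = 0.961.
For two independent groups with equal n: n = 2·((z_{α/2} + z_β) / d)².
z_{α/2} + z_β = 1.960 + 1.645 = 3.605.
n = 2 × (3.605 / 0.961)² = 2 × 3.751² = 2 × 14.07 = 28.1.
Round up to the next whole participant.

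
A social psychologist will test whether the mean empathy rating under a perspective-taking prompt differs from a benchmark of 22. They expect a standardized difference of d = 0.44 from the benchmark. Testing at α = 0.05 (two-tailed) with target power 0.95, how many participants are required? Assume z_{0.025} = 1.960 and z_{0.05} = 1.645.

For a one-sample test: n = ((z_{α/2} + z_β) / d)².
z_{α/2} + z_β = 1.960 + 1.645 = 3.605.
n = (3.605 / 0.44)² = 8.193² = 67.13.
Round up.

n = 68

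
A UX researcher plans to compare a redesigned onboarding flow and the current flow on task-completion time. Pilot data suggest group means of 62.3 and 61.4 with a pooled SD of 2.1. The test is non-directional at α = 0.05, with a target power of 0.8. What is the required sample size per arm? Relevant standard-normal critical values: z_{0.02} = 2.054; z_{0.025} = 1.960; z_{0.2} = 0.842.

Cohen's d = |M₁ − M₂| / SD_pooled = |62.3 − 61.4| / 2.1 = 0.9 / 2.1 = 0.429.
For two independent groups with equal n: n = 2·((z_{α/2} + z_β) / d)².
z_{α/2} + z_β = 1.960 + 0.842 = 2.802.
n = 2 × (2.802 / 0.429)² = 2 × 6.531² = 2 × 42.66 = 85.3.
Round up to the next whole participant.

n = 86 per group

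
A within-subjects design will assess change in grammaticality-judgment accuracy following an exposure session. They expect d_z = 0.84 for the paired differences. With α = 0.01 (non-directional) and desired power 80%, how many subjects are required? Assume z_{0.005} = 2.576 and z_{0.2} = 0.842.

For a paired (one-sample on differences) test: n = ((z_{α/2} + z_β) / d)².
z_{α/2} + z_β = 2.576 + 0.842 = 3.418.
n = (3.418 / 0.84)² = 4.069² = 16.56.
Round up.

n = 17 pairs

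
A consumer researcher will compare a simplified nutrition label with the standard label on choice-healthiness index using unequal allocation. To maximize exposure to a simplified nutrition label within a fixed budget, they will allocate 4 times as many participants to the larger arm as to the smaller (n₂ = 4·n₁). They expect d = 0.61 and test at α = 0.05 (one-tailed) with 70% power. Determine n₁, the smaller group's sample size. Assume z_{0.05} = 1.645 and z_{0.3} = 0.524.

n₁ = 16

With allocation ratio k = n₂/n₁ = 4, Var(x̄₁−x̄₂) = σ²(1/n₁ + 1/(k·n₁)) = σ²·(k+1)/(k·n₁).
So n₁ = (1 + 1/k)·((z_{α} + z_β)/d)² = 1.250 × (2.169/0.61)².
n₁ = 1.250 × 12.64 = 15.8.
Round up: n₁ = 16, giving n₂ = 4 × 16 = 64.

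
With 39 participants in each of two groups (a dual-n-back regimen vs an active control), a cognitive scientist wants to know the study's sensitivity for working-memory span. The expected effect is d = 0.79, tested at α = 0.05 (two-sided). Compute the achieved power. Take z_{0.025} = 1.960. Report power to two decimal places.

power ≈ 0.94

For two equal groups, power = Φ(d·√(n/2) − z_{α/2}).
d·√(n/2) = 0.79 × √(39/2) = 0.79 × 4.416 = 3.489.
z_β = 3.489 − 1.960 = 1.529.
Power = Φ(1.529) = 0.937.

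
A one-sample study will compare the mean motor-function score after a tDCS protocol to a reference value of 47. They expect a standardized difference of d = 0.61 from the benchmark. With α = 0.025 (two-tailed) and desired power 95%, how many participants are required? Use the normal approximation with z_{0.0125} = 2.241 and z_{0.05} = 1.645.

For a one-sample test: n = ((z_{α/2} + z_β) / d)².
z_{α/2} + z_β = 2.241 + 1.645 = 3.886.
n = (3.886 / 0.61)² = 6.370² = 40.58.
Round up.

n = 41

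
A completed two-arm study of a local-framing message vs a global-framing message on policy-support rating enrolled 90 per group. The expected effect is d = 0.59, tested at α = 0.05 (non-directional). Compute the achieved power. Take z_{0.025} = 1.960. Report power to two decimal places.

power ≈ 0.98

For two equal groups, power = Φ(d·√(n/2) − z_{α/2}).
d·√(n/2) = 0.59 × √(90/2) = 0.59 × 6.708 = 3.958.
z_β = 3.958 − 1.960 = 1.998.
Power = Φ(1.998) = 0.977.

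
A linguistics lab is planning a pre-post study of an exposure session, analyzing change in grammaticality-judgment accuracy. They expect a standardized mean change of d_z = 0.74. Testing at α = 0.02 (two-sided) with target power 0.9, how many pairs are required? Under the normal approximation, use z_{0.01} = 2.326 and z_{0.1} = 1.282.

For a paired (one-sample on differences) test: n = ((z_{α/2} + z_β) / d)².
z_{α/2} + z_β = 2.326 + 1.282 = 3.608.
n = (3.608 / 0.74)² = 4.876² = 23.77.
Round up.

n = 24 pairs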